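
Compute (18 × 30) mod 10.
0

(18 × 30) = 540
540 mod 10 = 0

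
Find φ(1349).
1260

Prime factorization: 1349 = 19 × 71
Using the formula φ(n) = n × Π(1 - 1/p) for each prime factor p:
φ(1349) = 1349 × (1 - 1/19) × (1 - 1/71)
φ(1349) = 1260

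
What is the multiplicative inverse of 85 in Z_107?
85^(-1) ≡ 34 (mod 107). Verification: 85 × 34 = 2890 ≡ 1 (mod 107)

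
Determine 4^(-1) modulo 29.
4^(-1) ≡ 22 (mod 29). Verification: 4 × 22 = 88 ≡ 1 (mod 29)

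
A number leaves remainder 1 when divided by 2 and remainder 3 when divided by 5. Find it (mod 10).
M = 2 × 5 = 10. M₁ = 5, y₁ ≡ 1 (mod 2). M₂ = 2, y₂ ≡ 3 (mod 5). t = 1×5×1 + 3×2×3 ≡ 3 (mod 10)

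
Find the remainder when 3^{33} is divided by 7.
By Fermat: 3^{6} ≡ 1 (mod 7). 33 = 5×6 + 3. So 3^{33} ≡ 3^{3} ≡ 6 (mod 7)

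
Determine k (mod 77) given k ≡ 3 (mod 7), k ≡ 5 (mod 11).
38

Using the Chinese Remainder Theorem:
M = product of moduli = 77
For equation 1: M_1 = 11, 11 ≡ 4 (mod 7), inverse of 11 mod 7 is 2 (check: 4 × 2 = 8 ≡ 1 (mod 7))
For equation 2: M_2 = 7, 7 ≡ 7 (mod 11), inverse of 7 mod 11 is 8 (check: 7 × 8 = 56 ≡ 1 (mod 11))
Combine: k ≡ Σ r_i×M_i×(M_i⁻¹ mod m_i) = 3×11×2 + 5×7×8 = 66 + 280 = 346
346 mod 77 = 38
k ≡ 38 (mod 77)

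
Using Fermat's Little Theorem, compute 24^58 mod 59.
By Fermat's Little Theorem, 24^{58} ≡ 1 (mod 59) since 59 is prime and gcd(24, 59) = 1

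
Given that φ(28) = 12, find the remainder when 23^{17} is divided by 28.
By Euler: 23^{12} ≡ 1 (mod 28) since gcd(23, 28) = 1. 17 = 1×12 + 5. So 23^{17} ≡ 23^{5} ≡ 11 (mod 28)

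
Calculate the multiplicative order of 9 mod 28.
Powers of 9 mod 28: 9^1≡9, 9^2≡25, 9^3≡1. Order = 3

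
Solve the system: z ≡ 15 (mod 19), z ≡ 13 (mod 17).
M = 19 × 17 = 323. M₁ = 17, y₁ ≡ 9 (mod 19). M₂ = 19, y₂ ≡ 9 (mod 17). z = 15×17×9 + 13×19×9 ≡ 319 (mod 323)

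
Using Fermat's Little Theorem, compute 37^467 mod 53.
By Fermat: 37^{52} ≡ 1 (mod 53). 467 = 8×52 + 51. So 37^{467} ≡ 37^{51} ≡ 43 (mod 53)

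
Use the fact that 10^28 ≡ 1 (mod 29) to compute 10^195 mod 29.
By Fermat: 10^{28} ≡ 1 (mod 29). 195 ≡ 27 (mod 28). So 10^{195} ≡ 10^{27} ≡ 3 (mod 29)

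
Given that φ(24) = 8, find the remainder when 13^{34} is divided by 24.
By Euler: 13^{8} ≡ 1 (mod 24) since gcd(13, 24) = 1. 34 = 4×8 + 2. So 13^{34} ≡ 13^{2} ≡ 1 (mod 24)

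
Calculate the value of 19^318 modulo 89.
Using Fermat: 19^{88} ≡ 1 (mod 89). 318 ≡ 54 (mod 88). So 19^{318} ≡ 19^{54} ≡ 79 (mod 89)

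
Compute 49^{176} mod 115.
1

Using successive squaring:
Binary expansion of 176: 10110000
Powers of 49 mod 115 (each is the square of the previous):
  49^1 ≡ 49 (mod 115)
  49^2 ≡ 49² = 2401 ≡ 101 (mod 115)
  49^4 ≡ 101² = 10201 ≡ 81 (mod 115)
  49^8 ≡ 81² = 6561 ≡ 6 (mod 115)
  49^16 ≡ 6² = 36 ≡ 36 (mod 115)
  49^32 ≡ 36² = 1296 ≡ 31 (mod 115)
  49^64 ≡ 31² = 961 ≡ 41 (mod 115)
  49^128 ≡ 41² = 1681 ≡ 71 (mod 115)
176 = 128 + 32 + 16, so 49^176 = 49^128 × 49^32 × 49^16 ≡ 71 × 31 × 36 (mod 115)
Multiplying step by step:
  71 × 31 = 2201 ≡ 16 (mod 115)
  16 × 36 = 576 ≡ 1 (mod 115)
Result: 49^176 ≡ 1 (mod 115)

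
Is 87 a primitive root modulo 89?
No

To verify, check if 87^(88/q) ≢ 1 (mod 89) for each prime divisor q of 88
Divisors of 88 = 88: [1, 2, 4, 8, 11, 22, 44, 88]
  87^(88/2) = 87^44 ≡ 1 (mod 89)
  87^(88/11) = 87^8 ≡ 78 (mod 89)
Conclusion: 87 is not a primitive root modulo 89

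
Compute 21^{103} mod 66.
21

Using successive squaring:
Binary expansion of 103: 1100111
Powers of 21 mod 66 (each is the square of the previous):
  21^1 ≡ 21 (mod 66)
  21^2 ≡ 21² = 441 ≡ 45 (mod 66)
  21^4 ≡ 45² = 2025 ≡ 45 (mod 66)
  21^8 ≡ 45² = 2025 ≡ 45 (mod 66)
  21^16 ≡ 45² = 2025 ≡ 45 (mod 66)
  21^32 ≡ 45² = 2025 ≡ 45 (mod 66)
  21^64 ≡ 45² = 2025 ≡ 45 (mod 66)
103 = 64 + 32 + 4 + 2 + 1, so 21^103 = 21^64 × 21^32 × 21^4 × 21^2 × 21^1 ≡ 45 × 45 × 45 × 45 × 21 (mod 66)
Multiplying step by step:
  45 × 45 = 2025 ≡ 45 (mod 66)
  45 × 45 = 2025 ≡ 45 (mod 66)
  45 × 45 = 2025 ≡ 45 (mod 66)
  45 × 21 = 945 ≡ 21 (mod 66)
Result: 21^103 ≡ 21 (mod 66)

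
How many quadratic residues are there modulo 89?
For prime 89, there are (p-1)/2 = (89-1)/2 = 44 quadratic residues (excluding 0).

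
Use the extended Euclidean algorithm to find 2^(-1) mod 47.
Extended GCD: 2(-23) + 47(1) = 1. So 2^(-1) ≡ 24 ≡ 24 (mod 47). Verify: 2 × 24 = 48 ≡ 1 (mod 47)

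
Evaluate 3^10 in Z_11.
10 = 8 + 2 (binary 1010). Repeated squaring mod 11: 3^1 ≡ 3; 3^2 ≡ 3² = 9 ≡ 9; 3^4 ≡ 9² = 81 ≡ 4; 3^8 ≡ 4² = 16 ≡ 5. Multiply: 3^10 = 3^8 × 3^2 ≡ 5 × 9 (mod 11): 5 × 9 = 45 ≡ 1. So 3^10 ≡ 1 (mod 11).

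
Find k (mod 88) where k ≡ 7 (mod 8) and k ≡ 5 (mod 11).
M = 8 × 11 = 88. M₁ = 11, y₁ ≡ 3 (mod 8). M₂ = 8, y₂ ≡ 7 (mod 11). k = 7×11×3 + 5×8×7 ≡ 71 (mod 88)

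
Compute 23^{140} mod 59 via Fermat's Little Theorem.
25

By Fermat's Little Theorem, a^(p-1) ≡ 1 (mod p) for prime p and gcd(a, p) = 1
Here p = 59, so 23^58 ≡ 1 (mod 59)
We can reduce the exponent: 140 mod 58 = 24
So 23^140 ≡ 23^24 (mod 59)
Computing: 23^24 mod 59 = 25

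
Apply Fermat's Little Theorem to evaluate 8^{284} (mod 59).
17

By Fermat's Little Theorem, a^(p-1) ≡ 1 (mod p) for prime p and gcd(a, p) = 1
Here p = 59, so 8^58 ≡ 1 (mod 59)
We can reduce the exponent: 284 mod 58 = 52
So 8^284 ≡ 8^52 (mod 59)
Computing: 8^52 mod 59 = 17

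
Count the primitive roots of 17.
8

The number of primitive roots modulo p is φ(p-1) = φ(16)
φ(16) = 8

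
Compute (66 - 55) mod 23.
11

(66 - 55) = 11
11 mod 23 = 11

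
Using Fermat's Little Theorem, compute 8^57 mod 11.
By Fermat: 8^{10} ≡ 1 (mod 11). 57 = 5×10 + 7. So 8^{57} ≡ 8^{7} ≡ 2 (mod 11)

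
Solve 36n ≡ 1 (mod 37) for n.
36^(-1) ≡ 36 (mod 37). Verification: 36 × 36 = 1296 ≡ 1 (mod 37)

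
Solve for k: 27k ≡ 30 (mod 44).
6

Since gcd(27, 44) = 1 divides 30, a solution exists.
Multiply both sides by the inverse of 27 mod 44:
  27^(-1) mod 44 = 31
  x ≡ 31 × 30 ≡ 930 ≡ 6 (mod 44)
Verification: 27 × 6 = 162 = 3 × 44 + 30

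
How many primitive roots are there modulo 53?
24

The number of primitive roots modulo p is φ(p-1) = φ(52)
φ(52) = 24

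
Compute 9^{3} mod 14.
1

Using successive squaring:
Binary expansion of 3: 11
Powers of 9 mod 14 (each is the square of the previous):
  9^1 ≡ 9 (mod 14)
  9^2 ≡ 9² = 81 ≡ 11 (mod 14)
3 = 2 + 1, so 9^3 = 9^2 × 9^1 ≡ 11 × 9 (mod 14)
Multiplying step by step:
  11 × 9 = 99 ≡ 1 (mod 14)
Result: 9^3 ≡ 1 (mod 14)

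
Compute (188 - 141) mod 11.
3

(188 - 141) = 47
47 mod 11 = 3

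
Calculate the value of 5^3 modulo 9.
3 = 2 + 1 (binary 11). Repeated squaring mod 9: 5^1 ≡ 5; 5^2 ≡ 5² = 25 ≡ 7. Multiply: 5^3 = 5^2 × 5^1 ≡ 7 × 5 (mod 9): 7 × 5 = 35 ≡ 8. So 5^3 ≡ 8 (mod 9).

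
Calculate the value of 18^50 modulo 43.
Using Fermat: 18^{42} ≡ 1 (mod 43). 50 ≡ 8 (mod 42). So 18^{50} ≡ 18^{8} ≡ 40 (mod 43)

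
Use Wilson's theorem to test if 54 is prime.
(53)! mod 54 = 0. Since 0 ≢ -1 (mod 54), 54 is not prime.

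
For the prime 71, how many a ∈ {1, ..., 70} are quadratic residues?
For prime 71, there are (p-1)/2 = (71-1)/2 = 35 quadratic residues (excluding 0).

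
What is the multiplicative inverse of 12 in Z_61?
56

Using Extended Euclidean Algorithm:
gcd(12, 61) = 1
Bezout coefficients: 12 × -5 + 61 × 1 = 1
So 12 × -5 ≡ 1 (mod 61)
The inverse is -5 mod 61 = 56
Verification: 12 × 56 = 672 = 11 × 61 + 1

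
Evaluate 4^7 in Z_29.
7 = 4 + 2 + 1 (binary 111). Repeated squaring mod 29: 4^1 ≡ 4; 4^2 ≡ 4² = 16 ≡ 16; 4^4 ≡ 16² = 256 ≡ 24. Multiply: 4^7 = 4^4 × 4^2 × 4^1 ≡ 24 × 16 × 4 (mod 29): 24 × 16 = 384 ≡ 7; 7 × 4 = 28 ≡ 28. So 4^7 ≡ 28 (mod 29).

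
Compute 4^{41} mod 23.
9

Using successive squaring:
Binary expansion of 41: 101001
Powers of 4 mod 23 (each is the square of the previous):
  4^1 ≡ 4 (mod 23)
  4^2 ≡ 4² = 16 ≡ 16 (mod 23)
  4^4 ≡ 16² = 256 ≡ 3 (mod 23)
  4^8 ≡ 3² = 9 ≡ 9 (mod 23)
  4^16 ≡ 9² = 81 ≡ 12 (mod 23)
  4^32 ≡ 12² = 144 ≡ 6 (mod 23)
41 = 32 + 8 + 1, so 4^41 = 4^32 × 4^8 × 4^1 ≡ 6 × 9 × 4 (mod 23)
Multiplying step by step:
  6 × 9 = 54 ≡ 8 (mod 23)
  8 × 4 = 32 ≡ 9 (mod 23)
Result: 4^41 ≡ 9 (mod 23)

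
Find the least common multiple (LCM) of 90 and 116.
5220

First find GCD(90, 116) using the Euclidean algorithm:
90 = 0 × 116 + 90
116 = 1 × 90 + 26
90 = 3 × 26 + 12
26 = 2 × 12 + 2
12 = 6 × 2 + 0
GCD(90, 116) = 2

LCM formula: LCM(a, b) = (a × b) / GCD(a, b)
LCM(90, 116) = (90 × 116) / 2
LCM(90, 116) = 10440 / 2
LCM(90, 116) = 5220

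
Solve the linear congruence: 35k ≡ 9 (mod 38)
35

Since gcd(35, 38) = 1 divides 9, a solution exists.
Multiply both sides by the inverse of 35 mod 38:
  35^(-1) mod 38 = 25
  x ≡ 25 × 9 ≡ 225 ≡ 35 (mod 38)
Verification: 35 × 35 = 1225 = 32 × 38 + 9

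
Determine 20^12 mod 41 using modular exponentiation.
Using repeated squaring. 12 = 8 + 4 (binary 1100). Repeated squaring mod 41: 20^1 ≡ 20; 20^2 ≡ 20² = 400 ≡ 31; 20^4 ≡ 31² = 961 ≡ 18; 20^8 ≡ 18² = 324 ≡ 37. Multiply: 20^12 = 20^8 × 20^4 ≡ 37 × 18 (mod 41): 37 × 18 = 666 ≡ 10. So 20^12 ≡ 10 (mod 41).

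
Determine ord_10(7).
Powers of 7 mod 10: 7^1≡7, 7^2≡9, 7^3≡3, 7^4≡1. Order = 4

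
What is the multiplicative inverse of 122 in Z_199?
122^(-1) ≡ 31 (mod 199). Verification: 122 × 31 = 3782 ≡ 1 (mod 199)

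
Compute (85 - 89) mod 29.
25

(85 - 89) = -4
-4 mod 29 = 25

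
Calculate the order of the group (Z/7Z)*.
6

Prime factorization: 7 = 7
Using the formula φ(n) = n × Π(1 - 1/p) for each prime factor p:
φ(7) = 7 × (1 - 1/7)
φ(7) = 6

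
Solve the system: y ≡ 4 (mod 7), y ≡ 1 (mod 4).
M = 7 × 4 = 28. M₁ = 4, y₁ ≡ 2 (mod 7). M₂ = 7, y₂ ≡ 3 (mod 4). y = 4×4×2 + 1×7×3 ≡ 25 (mod 28)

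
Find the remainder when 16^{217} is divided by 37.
By Fermat: 16^{36} ≡ 1 (mod 37). 217 = 6×36 + 1. So 16^{217} ≡ 16^{1} ≡ 16 (mod 37)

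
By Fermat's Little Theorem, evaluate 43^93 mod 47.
By Fermat: 43^{46} ≡ 1 (mod 47). 93 = 2×46 + 1. So 43^{93} ≡ 43^{1} ≡ 43 (mod 47)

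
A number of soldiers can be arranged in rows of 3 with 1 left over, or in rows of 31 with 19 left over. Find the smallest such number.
M = 3 × 31 = 93. M₁ = 31, y₁ ≡ 1 (mod 3). M₂ = 3, y₂ ≡ 21 (mod 31). r = 1×31×1 + 19×3×21 ≡ 19 (mod 93). The smallest positive such number is 19.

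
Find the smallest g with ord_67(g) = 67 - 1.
p - 1 = 66 has prime divisors 2, 3, 11. h is a primitive root mod 67 iff h^(66/q) ≢ 1 (mod 67) for each such q.
h = 2: 2^33 ≡ 66, 2^22 ≡ 37, 2^6 ≡ 64 (mod 67); none is 1, so 2 has order 66 and is a primitive root.
The smallest primitive root mod 67 is g = 2.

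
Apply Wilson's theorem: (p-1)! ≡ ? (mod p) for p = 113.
By Wilson's theorem, (112)! ≡ -1 ≡ 112 (mod 113)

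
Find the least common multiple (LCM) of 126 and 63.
126

First find GCD(126, 63) using the Euclidean algorithm:
126 = 2 × 63 + 0
GCD(126, 63) = 63

LCM formula: LCM(a, b) = (a × b) / GCD(a, b)
LCM(126, 63) = (126 × 63) / 63
LCM(126, 63) = 7938 / 63
LCM(126, 63) = 126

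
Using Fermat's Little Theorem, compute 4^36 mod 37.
By Fermat's Little Theorem, 4^{36} ≡ 1 (mod 37) since 37 is prime and gcd(4, 37) = 1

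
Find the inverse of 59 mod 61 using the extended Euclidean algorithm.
Extended GCD: 59(30) + 61(-29) = 1. So 59^(-1) ≡ 30 ≡ 30 (mod 61). Verify: 59 × 30 = 1770 ≡ 1 (mod 61)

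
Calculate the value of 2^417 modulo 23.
Using Fermat: 2^{22} ≡ 1 (mod 23). 417 ≡ 21 (mod 22). So 2^{417} ≡ 2^{21} ≡ 12 (mod 23)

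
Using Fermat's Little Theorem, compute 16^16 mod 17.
By Fermat's Little Theorem, 16^{16} ≡ 1 (mod 17) since 17 is prime and gcd(16, 17) = 1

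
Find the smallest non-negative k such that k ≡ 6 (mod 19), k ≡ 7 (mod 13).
215

Using the Chinese Remainder Theorem:
M = product of moduli = 247
For equation 1: M_1 = 13, 13 ≡ 13 (mod 19), inverse of 13 mod 19 is 3 (check: 13 × 3 = 39 ≡ 1 (mod 19))
For equation 2: M_2 = 19, 19 ≡ 6 (mod 13), inverse of 19 mod 13 is 11 (check: 6 × 11 = 66 ≡ 1 (mod 13))
Combine: k ≡ Σ r_i×M_i×(M_i⁻¹ mod m_i) = 6×13×3 + 7×19×11 = 234 + 1463 = 1697
1697 mod 247 = 215
k ≡ 215 (mod 247)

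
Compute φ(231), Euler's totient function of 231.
120

Prime factorization: 231 = 3 × 7 × 11
Using the formula φ(n) = n × Π(1 - 1/p) for each prime factor p:
φ(231) = 231 × (1 - 1/3) × (1 - 1/7) × (1 - 1/11)
φ(231) = 120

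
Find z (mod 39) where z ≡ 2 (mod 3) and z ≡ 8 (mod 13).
M = 3 × 13 = 39. M₁ = 13, y₁ ≡ 1 (mod 3). M₂ = 3, y₂ ≡ 9 (mod 13). z = 2×13×1 + 8×3×9 ≡ 8 (mod 39)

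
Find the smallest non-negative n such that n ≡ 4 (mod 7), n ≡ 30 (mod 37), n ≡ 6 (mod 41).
7837

Using the Chinese Remainder Theorem:
M = product of moduli = 10619
For equation 1: M_1 = 1517, 1517 ≡ 5 (mod 7), inverse of 1517 mod 7 is 3 (check: 5 × 3 = 15 ≡ 1 (mod 7))
For equation 2: M_2 = 287, 287 ≡ 28 (mod 37), inverse of 287 mod 37 is 4 (check: 28 × 4 = 112 ≡ 1 (mod 37))
For equation 3: M_3 = 259, 259 ≡ 13 (mod 41), inverse of 259 mod 41 is 19 (check: 13 × 19 = 247 ≡ 1 (mod 41))
Combine: n ≡ Σ r_i×M_i×(M_i⁻¹ mod m_i) = 4×1517×3 + 30×287×4 + 6×259×19 = 18204 + 34440 + 29526 = 82170
82170 mod 10619 = 7837
n ≡ 7837 (mod 10619)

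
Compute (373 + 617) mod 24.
6

(373 + 617) = 990
990 mod 24 = 6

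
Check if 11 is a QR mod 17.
By Euler's criterion: 11^{8} ≡ 16 (mod 17). Since this equals -1 (≡ 16), 11 is not a QR.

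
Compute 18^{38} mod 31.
7

Using successive squaring:
Binary expansion of 38: 100110
Powers of 18 mod 31 (each is the square of the previous):
  18^1 ≡ 18 (mod 31)
  18^2 ≡ 18² = 324 ≡ 14 (mod 31)
  18^4 ≡ 14² = 196 ≡ 10 (mod 31)
  18^8 ≡ 10² = 100 ≡ 7 (mod 31)
  18^16 ≡ 7² = 49 ≡ 18 (mod 31)
  18^32 ≡ 18² = 324 ≡ 14 (mod 31)
38 = 32 + 4 + 2, so 18^38 = 18^32 × 18^4 × 18^2 ≡ 14 × 10 × 14 (mod 31)
Multiplying step by step:
  14 × 10 = 140 ≡ 16 (mod 31)
  16 × 14 = 224 ≡ 7 (mod 31)
Result: 18^38 ≡ 7 (mod 31)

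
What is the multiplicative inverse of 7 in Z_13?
7^(-1) ≡ 2 (mod 13). Verification: 7 × 2 = 14 ≡ 1 (mod 13)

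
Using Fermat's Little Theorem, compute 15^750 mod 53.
By Fermat: 15^{52} ≡ 1 (mod 53). 750 ≡ 22 (mod 52). So 15^{750} ≡ 15^{22} ≡ 16 (mod 53)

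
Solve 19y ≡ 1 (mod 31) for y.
18

Using Extended Euclidean Algorithm:
gcd(19, 31) = 1
Bezout coefficients: 19 × -13 + 31 × 8 = 1
So 19 × -13 ≡ 1 (mod 31)
The inverse is -13 mod 31 = 18
Verification: 19 × 18 = 342 = 11 × 31 + 1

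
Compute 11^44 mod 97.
Using repeated squaring. 44 = 32 + 8 + 4 (binary 101100). Repeated squaring mod 97: 11^1 ≡ 11; 11^2 ≡ 11² = 121 ≡ 24; 11^4 ≡ 24² = 576 ≡ 91; 11^8 ≡ 91² = 8281 ≡ 36; 11^16 ≡ 36² = 1296 ≡ 35; 11^32 ≡ 35² = 1225 ≡ 61. Multiply: 11^44 = 11^32 × 11^8 × 11^4 ≡ 61 × 36 × 91 (mod 97): 61 × 36 = 2196 ≡ 62; 62 × 91 = 5642 ≡ 16. So 11^44 ≡ 16 (mod 97).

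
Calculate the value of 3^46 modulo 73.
Using repeated squaring. 46 = 32 + 8 + 4 + 2 (binary 101110). Repeated squaring mod 73: 3^1 ≡ 3; 3^2 ≡ 3² = 9 ≡ 9; 3^4 ≡ 9² = 81 ≡ 8; 3^8 ≡ 8² = 64 ≡ 64; 3^16 ≡ 64² = 4096 ≡ 8; 3^32 ≡ 8² = 64 ≡ 64. Multiply: 3^46 = 3^32 × 3^8 × 3^4 × 3^2 ≡ 64 × 64 × 8 × 9 (mod 73): 64 × 64 = 4096 ≡ 8; 8 × 8 = 64 ≡ 64; 64 × 9 = 576 ≡ 65. So 3^46 ≡ 65 (mod 73).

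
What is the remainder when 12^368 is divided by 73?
Using Fermat: 12^{72} ≡ 1 (mod 73). 368 ≡ 8 (mod 72). So 12^{368} ≡ 12^{8} ≡ 16 (mod 73)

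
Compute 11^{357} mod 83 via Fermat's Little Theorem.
41

By Fermat's Little Theorem, a^(p-1) ≡ 1 (mod p) for prime p and gcd(a, p) = 1
Here p = 83, so 11^82 ≡ 1 (mod 83)
We can reduce the exponent: 357 mod 82 = 29
So 11^357 ≡ 11^29 (mod 83)
Computing: 11^29 mod 83 = 41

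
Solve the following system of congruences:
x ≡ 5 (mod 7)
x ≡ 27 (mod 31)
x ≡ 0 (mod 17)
306

Using the Chinese Remainder Theorem:
M = product of moduli = 3689
For equation 1: M_1 = 527, 527 ≡ 2 (mod 7), inverse of 527 mod 7 is 4 (check: 2 × 4 = 8 ≡ 1 (mod 7))
For equation 2: M_2 = 119, 119 ≡ 26 (mod 31), inverse of 119 mod 31 is 6 (check: 26 × 6 = 156 ≡ 1 (mod 31))
For equation 3: M_3 = 217, 217 ≡ 13 (mod 17), inverse of 217 mod 17 is 4 (check: 13 × 4 = 52 ≡ 1 (mod 17))
Combine: x ≡ Σ r_i×M_i×(M_i⁻¹ mod m_i) = 5×527×4 + 27×119×6 + 0×217×4 = 10540 + 19278 + 0 = 29818
29818 mod 3689 = 306
x ≡ 306 (mod 3689)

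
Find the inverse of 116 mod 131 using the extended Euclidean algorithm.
Extended GCD: 116(-35) + 131(31) = 1. So 116^(-1) ≡ 96 ≡ 96 (mod 131). Verify: 116 × 96 = 11136 ≡ 1 (mod 131)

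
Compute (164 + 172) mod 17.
13

(164 + 172) = 336
336 mod 17 = 13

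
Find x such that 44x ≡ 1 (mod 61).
44^(-1) ≡ 43 (mod 61). Verification: 44 × 43 = 1892 ≡ 1 (mod 61)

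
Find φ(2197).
2028

Prime factorization: 2197 = 13^3
Using the formula φ(n) = n × Π(1 - 1/p) for each prime factor p:
φ(2197) = 2197 × (1 - 1/13)
φ(2197) = 2028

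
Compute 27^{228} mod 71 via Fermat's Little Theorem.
58

By Fermat's Little Theorem, a^(p-1) ≡ 1 (mod p) for prime p and gcd(a, p) = 1
Here p = 71, so 27^70 ≡ 1 (mod 71)
We can reduce the exponent: 228 mod 70 = 18
So 27^228 ≡ 27^18 (mod 71)
Computing: 27^18 mod 71 = 58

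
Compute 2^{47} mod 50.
28

Using successive squaring:
Binary expansion of 47: 101111
Powers of 2 mod 50 (each is the square of the previous):
  2^1 ≡ 2 (mod 50)
  2^2 ≡ 2² = 4 ≡ 4 (mod 50)
  2^4 ≡ 4² = 16 ≡ 16 (mod 50)
  2^8 ≡ 16² = 256 ≡ 6 (mod 50)
  2^16 ≡ 6² = 36 ≡ 36 (mod 50)
  2^32 ≡ 36² = 1296 ≡ 46 (mod 50)
47 = 32 + 8 + 4 + 2 + 1, so 2^47 = 2^32 × 2^8 × 2^4 × 2^2 × 2^1 ≡ 46 × 6 × 16 × 4 × 2 (mod 50)
Multiplying step by step:
  46 × 6 = 276 ≡ 26 (mod 50)
  26 × 16 = 416 ≡ 16 (mod 50)
  16 × 4 = 64 ≡ 14 (mod 50)
  14 × 2 = 28 ≡ 28 (mod 50)
Result: 2^47 ≡ 28 (mod 50)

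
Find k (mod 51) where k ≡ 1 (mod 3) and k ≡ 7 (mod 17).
M = 3 × 17 = 51. M₁ = 17, y₁ ≡ 2 (mod 3). M₂ = 3, y₂ ≡ 6 (mod 17). k = 1×17×2 + 7×3×6 ≡ 7 (mod 51)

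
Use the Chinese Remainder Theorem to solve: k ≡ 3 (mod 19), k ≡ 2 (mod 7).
79

Using the Chinese Remainder Theorem:
M = product of moduli = 133
For equation 1: M_1 = 7, 7 ≡ 7 (mod 19), inverse of 7 mod 19 is 11 (check: 7 × 11 = 77 ≡ 1 (mod 19))
For equation 2: M_2 = 19, 19 ≡ 5 (mod 7), inverse of 19 mod 7 is 3 (check: 5 × 3 = 15 ≡ 1 (mod 7))
Combine: k ≡ Σ r_i×M_i×(M_i⁻¹ mod m_i) = 3×7×11 + 2×19×3 = 231 + 114 = 345
345 mod 133 = 79
k ≡ 79 (mod 133)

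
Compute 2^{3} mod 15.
8

Using successive squaring:
Binary expansion of 3: 11
Powers of 2 mod 15 (each is the square of the previous):
  2^1 ≡ 2 (mod 15)
  2^2 ≡ 2² = 4 ≡ 4 (mod 15)
3 = 2 + 1, so 2^3 = 2^2 × 2^1 ≡ 4 × 2 (mod 15)
Multiplying step by step:
  4 × 2 = 8 ≡ 8 (mod 15)
Result: 2^3 ≡ 8 (mod 15)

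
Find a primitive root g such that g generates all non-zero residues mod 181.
p - 1 = 180 has prime divisors 2, 3, 5. h is a primitive root mod 181 iff h^(180/q) ≢ 1 (mod 181) for each such q.
h = 2: 2^90 ≡ 180, 2^60 ≡ 48, 2^36 ≡ 59 (mod 181); none is 1, so 2 has order 180 and is a primitive root.
The smallest primitive root mod 181 is g = 2.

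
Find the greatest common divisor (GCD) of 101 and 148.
1

Using the Euclidean algorithm:
101 = 0 × 148 + 101
148 = 1 × 101 + 47
101 = 2 × 47 + 7
47 = 6 × 7 + 5
7 = 1 × 5 + 2
5 = 2 × 2 + 1
2 = 2 × 1 + 0

GCD(101, 148) = 1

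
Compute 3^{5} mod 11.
1

Using successive squaring:
Binary expansion of 5: 101
Powers of 3 mod 11 (each is the square of the previous):
  3^1 ≡ 3 (mod 11)
  3^2 ≡ 3² = 9 ≡ 9 (mod 11)
  3^4 ≡ 9² = 81 ≡ 4 (mod 11)
5 = 4 + 1, so 3^5 = 3^4 × 3^1 ≡ 4 × 3 (mod 11)
Multiplying step by step:
  4 × 3 = 12 ≡ 1 (mod 11)
Result: 3^5 ≡ 1 (mod 11)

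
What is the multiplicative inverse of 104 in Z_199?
104^(-1) ≡ 155 (mod 199). Verification: 104 × 155 = 16120 ≡ 1 (mod 199)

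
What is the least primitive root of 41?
6

A primitive root g modulo p has order p-1 = 40
Prime divisors of 40: [2, 5]
g is a primitive root iff g^(40/q) ≢ 1 (mod 41) for each prime divisor q
Testing small values:
  g = 2: 2^20 ≡ 1, 2^8 ≡ 10 (mod 41) → 2^20 ≡ 1, not primitive root
  g = 3: 3^20 ≡ 40, 3^8 ≡ 1 (mod 41) → 3^8 ≡ 1, not primitive root
  g = 4: 4^20 ≡ 1, 4^8 ≡ 18 (mod 41) → 4^20 ≡ 1, not primitive root
  g = 5: 5^20 ≡ 1, 5^8 ≡ 18 (mod 41) → 5^20 ≡ 1, not primitive root
  g = 6: 6^20 ≡ 40, 6^8 ≡ 10 (mod 41) → none is 1, primitive root!
The smallest primitive root is 6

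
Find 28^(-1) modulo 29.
28

Using Extended Euclidean Algorithm:
gcd(28, 29) = 1
Bezout coefficients: 28 × -1 + 29 × 1 = 1
So 28 × -1 ≡ 1 (mod 29)
The inverse is -1 mod 29 = 28
Verification: 28 × 28 = 784 = 27 × 29 + 1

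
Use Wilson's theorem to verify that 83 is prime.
(82)! mod 83 = 82. Since this equals -1 (mod 83), Wilson confirms 83 is prime.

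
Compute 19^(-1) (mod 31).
18

Using Extended Euclidean Algorithm:
gcd(19, 31) = 1
Bezout coefficients: 19 × -13 + 31 × 8 = 1
So 19 × -13 ≡ 1 (mod 31)
The inverse is -13 mod 31 = 18
Verification: 19 × 18 = 342 = 11 × 31 + 1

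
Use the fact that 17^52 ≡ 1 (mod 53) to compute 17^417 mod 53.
By Fermat: 17^{52} ≡ 1 (mod 53). 417 = 8×52 + 1. So 17^{417} ≡ 17^{1} ≡ 17 (mod 53)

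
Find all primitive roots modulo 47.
Primitive roots mod 47: {5, 10, 11, 13, 15, 19, 20, 22, 23, 26, 29, 30, 31, 33, 35, 38, 39, 40, 41, 43, 44, 45}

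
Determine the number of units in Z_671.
600

Prime factorization: 671 = 11 × 61
Using the formula φ(n) = n × Π(1 - 1/p) for each prime factor p:
φ(671) = 671 × (1 - 1/11) × (1 - 1/61)
φ(671) = 600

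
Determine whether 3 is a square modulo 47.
By Euler's criterion: 3^{23} ≡ 1 (mod 47). Since this equals 1, 3 is a QR.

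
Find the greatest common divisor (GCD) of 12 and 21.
3

Using the Euclidean algorithm:
12 = 0 × 21 + 12
21 = 1 × 12 + 9
12 = 1 × 9 + 3
9 = 3 × 3 + 0

GCD(12, 21) = 3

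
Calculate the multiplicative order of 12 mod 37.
Powers of 12 mod 37: 12^1≡12, 12^2≡33, 12^3≡26, 12^4≡16, 12^5≡7, 12^6≡10, 12^7≡9, 12^8≡34, 12^9≡1. Order = 9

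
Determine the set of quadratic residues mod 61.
QRs mod 61: {1, 3, 4, 5, 9, 12, 13, 14, 15, 16, 19, 20, 22, 25, 27, 34, 36, 39, 41, 42, 45, 46, 47, 48, 49, 52, 56, 57, 58, 60}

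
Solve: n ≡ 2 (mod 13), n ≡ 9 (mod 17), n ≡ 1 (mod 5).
M = 13 × 17 × 5 = 1105. M₁ = 85, y₁ ≡ 2 (mod 13). M₂ = 65, y₂ ≡ 11 (mod 17). M₃ = 221, y₃ ≡ 1 (mod 5). n = 2×85×2 + 9×65×11 + 1×221×1 ≡ 366 (mod 1105)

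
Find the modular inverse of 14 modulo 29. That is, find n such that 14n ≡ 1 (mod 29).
27

Using Extended Euclidean Algorithm:
gcd(14, 29) = 1
Bezout coefficients: 14 × -2 + 29 × 1 = 1
So 14 × -2 ≡ 1 (mod 29)
The inverse is -2 mod 29 = 27
Verification: 14 × 27 = 378 = 13 × 29 + 1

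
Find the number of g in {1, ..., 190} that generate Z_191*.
Number of primitive roots mod 191 = φ(190) = 72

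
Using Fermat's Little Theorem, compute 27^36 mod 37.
By Fermat's Little Theorem, 27^{36} ≡ 1 (mod 37) since 37 is prime and gcd(27, 37) = 1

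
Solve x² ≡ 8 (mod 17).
The square roots of 8 mod 17 are 12 and 5. Verify: 12² = 144 ≡ 8 (mod 17)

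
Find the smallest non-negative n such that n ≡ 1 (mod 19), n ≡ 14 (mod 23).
267

Using the Chinese Remainder Theorem:
M = product of moduli = 437
For equation 1: M_1 = 23, 23 ≡ 4 (mod 19), inverse of 23 mod 19 is 5 (check: 4 × 5 = 20 ≡ 1 (mod 19))
For equation 2: M_2 = 19, 19 ≡ 19 (mod 23), inverse of 19 mod 23 is 17 (check: 19 × 17 = 323 ≡ 1 (mod 23))
Combine: n ≡ Σ r_i×M_i×(M_i⁻¹ mod m_i) = 1×23×5 + 14×19×17 = 115 + 4522 = 4637
4637 mod 437 = 267
n ≡ 267 (mod 437)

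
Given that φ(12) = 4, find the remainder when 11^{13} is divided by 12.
By Euler: 11^{4} ≡ 1 (mod 12) since gcd(11, 12) = 1. 13 = 3×4 + 1. So 11^{13} ≡ 11^{1} ≡ 11 (mod 12)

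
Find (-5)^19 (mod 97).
Using repeated squaring. (-5) ≡ 92 (mod 97). 19 = 16 + 2 + 1 (binary 10011). Repeated squaring mod 97: 92^1 ≡ 92; 92^2 ≡ 92² = 8464 ≡ 25; 92^4 ≡ 25² = 625 ≡ 43; 92^8 ≡ 43² = 1849 ≡ 6; 92^16 ≡ 6² = 36 ≡ 36. Multiply: (-5)^19 ≡ 92^16 × 92^2 × 92^1 ≡ 36 × 25 × 92 (mod 97): 36 × 25 = 900 ≡ 27; 27 × 92 = 2484 ≡ 59. So (-5)^19 ≡ 59 (mod 97).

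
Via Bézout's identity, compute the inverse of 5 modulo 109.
Extended GCD: 5(22) + 109(-1) = 1. So 5^(-1) ≡ 22 ≡ 22 (mod 109). Verify: 5 × 22 = 110 ≡ 1 (mod 109)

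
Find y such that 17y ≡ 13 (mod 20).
9

Since gcd(17, 20) = 1 divides 13, a solution exists.
Multiply both sides by the inverse of 17 mod 20:
  17^(-1) mod 20 = 13
  x ≡ 13 × 13 ≡ 169 ≡ 9 (mod 20)
Verification: 17 × 9 = 153 = 7 × 20 + 13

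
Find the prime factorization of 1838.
2 × 919

Divide by primes starting from smallest:
1838 ÷ 2 = 919
919 ÷ 919 = 1

1838 = 2 × 919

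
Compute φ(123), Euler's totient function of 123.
80

Prime factorization: 123 = 3 × 41
Using the formula φ(n) = n × Π(1 - 1/p) for each prime factor p:
φ(123) = 123 × (1 - 1/3) × (1 - 1/41)
φ(123) = 80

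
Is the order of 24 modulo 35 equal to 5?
No, the actual order is 6, not 5.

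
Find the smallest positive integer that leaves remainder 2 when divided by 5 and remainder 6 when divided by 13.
M = 5 × 13 = 65. M₁ = 13, y₁ ≡ 2 (mod 5). M₂ = 5, y₂ ≡ 8 (mod 13). z = 2×13×2 + 6×5×8 ≡ 32 (mod 65). The smallest positive such number is 32.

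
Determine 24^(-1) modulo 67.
24^(-1) ≡ 14 (mod 67). Verification: 24 × 14 = 336 ≡ 1 (mod 67)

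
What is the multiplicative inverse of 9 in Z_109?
97

Using Extended Euclidean Algorithm:
gcd(9, 109) = 1
Bezout coefficients: 9 × -12 + 109 × 1 = 1
So 9 × -12 ≡ 1 (mod 109)
The inverse is -12 mod 109 = 97
Verification: 9 × 97 = 873 = 8 × 109 + 1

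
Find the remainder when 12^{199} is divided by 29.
By Fermat: 12^{28} ≡ 1 (mod 29). 199 = 7×28 + 3. So 12^{199} ≡ 12^{3} ≡ 17 (mod 29)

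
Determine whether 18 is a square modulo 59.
By Euler's criterion: 18^{29} ≡ 58 (mod 59). Since this equals -1 (≡ 58), 18 is not a QR.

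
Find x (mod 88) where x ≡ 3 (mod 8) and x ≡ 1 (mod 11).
M = 8 × 11 = 88. M₁ = 11, y₁ ≡ 3 (mod 8). M₂ = 8, y₂ ≡ 7 (mod 11). x = 3×11×3 + 1×8×7 ≡ 67 (mod 88)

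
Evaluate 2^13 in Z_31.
Using repeated squaring. 13 = 8 + 4 + 1 (binary 1101). Repeated squaring mod 31: 2^1 ≡ 2; 2^2 ≡ 2² = 4 ≡ 4; 2^4 ≡ 4² = 16 ≡ 16; 2^8 ≡ 16² = 256 ≡ 8. Multiply: 2^13 = 2^8 × 2^4 × 2^1 ≡ 8 × 16 × 2 (mod 31): 8 × 16 = 128 ≡ 4; 4 × 2 = 8 ≡ 8. So 2^13 ≡ 8 (mod 31).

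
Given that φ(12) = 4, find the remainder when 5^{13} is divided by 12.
By Euler: 5^{4} ≡ 1 (mod 12) since gcd(5, 12) = 1. 13 = 3×4 + 1. So 5^{13} ≡ 5^{1} ≡ 5 (mod 12)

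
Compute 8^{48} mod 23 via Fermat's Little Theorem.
2

By Fermat's Little Theorem, a^(p-1) ≡ 1 (mod p) for prime p and gcd(a, p) = 1
Here p = 23, so 8^22 ≡ 1 (mod 23)
We can reduce the exponent: 48 mod 22 = 4
So 8^48 ≡ 8^4 (mod 23)
Computing: 8^4 mod 23 = 2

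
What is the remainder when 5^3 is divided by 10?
3 = 2 + 1 (binary 11). Repeated squaring mod 10: 5^1 ≡ 5; 5^2 ≡ 5² = 25 ≡ 5. Multiply: 5^3 = 5^2 × 5^1 ≡ 5 × 5 (mod 10): 5 × 5 = 25 ≡ 5. So 5^3 ≡ 5 (mod 10).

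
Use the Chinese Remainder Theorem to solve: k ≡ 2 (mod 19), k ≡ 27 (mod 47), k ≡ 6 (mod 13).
591

Using the Chinese Remainder Theorem:
M = product of moduli = 11609
For equation 1: M_1 = 611, 611 ≡ 3 (mod 19), inverse of 611 mod 19 is 13 (check: 3 × 13 = 39 ≡ 1 (mod 19))
For equation 2: M_2 = 247, 247 ≡ 12 (mod 47), inverse of 247 mod 47 is 4 (check: 12 × 4 = 48 ≡ 1 (mod 47))
For equation 3: M_3 = 893, 893 ≡ 9 (mod 13), inverse of 893 mod 13 is 3 (check: 9 × 3 = 27 ≡ 1 (mod 13))
Combine: k ≡ Σ r_i×M_i×(M_i⁻¹ mod m_i) = 2×611×13 + 27×247×4 + 6×893×3 = 15886 + 26676 + 16074 = 58636
58636 mod 11609 = 591
k ≡ 591 (mod 11609)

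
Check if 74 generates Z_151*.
p - 1 = 150 has prime divisors 2, 3, 5. Check 74^(150/q) mod 151 for each: 74^(150/2) = 74^75 ≡ 1, 74^(150/3) = 74^50 ≡ 118, 74^(150/5) = 74^30 ≡ 59 (mod 151). Since 74^75 ≡ 1 (mod 151), the order of 74 divides 75 (in fact the order is 75) ≠ 150, so it is not a primitive root.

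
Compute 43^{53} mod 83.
6

Using successive squaring:
Binary expansion of 53: 110101
Powers of 43 mod 83 (each is the square of the previous):
  43^1 ≡ 43 (mod 83)
  43^2 ≡ 43² = 1849 ≡ 23 (mod 83)
  43^4 ≡ 23² = 529 ≡ 31 (mod 83)
  43^8 ≡ 31² = 961 ≡ 48 (mod 83)
  43^16 ≡ 48² = 2304 ≡ 63 (mod 83)
  43^32 ≡ 63² = 3969 ≡ 68 (mod 83)
53 = 32 + 16 + 4 + 1, so 43^53 = 43^32 × 43^16 × 43^4 × 43^1 ≡ 68 × 63 × 31 × 43 (mod 83)
Multiplying step by step:
  68 × 63 = 4284 ≡ 51 (mod 83)
  51 × 31 = 1581 ≡ 4 (mod 83)
  4 × 43 = 172 ≡ 6 (mod 83)
Result: 43^53 ≡ 6 (mod 83)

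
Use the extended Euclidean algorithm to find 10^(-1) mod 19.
Extended GCD: 10(2) + 19(-1) = 1. So 10^(-1) ≡ 2 ≡ 2 (mod 19). Verify: 10 × 2 = 20 ≡ 1 (mod 19)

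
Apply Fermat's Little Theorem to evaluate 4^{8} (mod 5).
1

By Fermat's Little Theorem, a^(p-1) ≡ 1 (mod p) for prime p and gcd(a, p) = 1
Here p = 5, so 4^4 ≡ 1 (mod 5)
We can reduce the exponent: 8 mod 4 = 0
So 4^8 ≡ 4^0 (mod 5)
Computing: 4^0 mod 5 = 1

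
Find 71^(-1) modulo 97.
41

Using Extended Euclidean Algorithm:
gcd(71, 97) = 1
Bezout coefficients: 71 × 41 + 97 × -30 = 1
So 71 × 41 ≡ 1 (mod 97)
The inverse is 41 mod 97 = 41
Verification: 71 × 41 = 2911 = 30 × 97 + 1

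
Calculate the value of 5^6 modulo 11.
6 = 4 + 2 (binary 110). Repeated squaring mod 11: 5^1 ≡ 5; 5^2 ≡ 5² = 25 ≡ 3; 5^4 ≡ 3² = 9 ≡ 9. Multiply: 5^6 = 5^4 × 5^2 ≡ 9 × 3 (mod 11): 9 × 3 = 27 ≡ 5. So 5^6 ≡ 5 (mod 11).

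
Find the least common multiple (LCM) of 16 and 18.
144

First find GCD(16, 18) using the Euclidean algorithm:
16 = 0 × 18 + 16
18 = 1 × 16 + 2
16 = 8 × 2 + 0
GCD(16, 18) = 2

LCM formula: LCM(a, b) = (a × b) / GCD(a, b)
LCM(16, 18) = (16 × 18) / 2
LCM(16, 18) = 288 / 2
LCM(16, 18) = 144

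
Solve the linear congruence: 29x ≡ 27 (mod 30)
3

Since gcd(29, 30) = 1 divides 27, a solution exists.
Multiply both sides by the inverse of 29 mod 30:
  29^(-1) mod 30 = 29
  x ≡ 29 × 27 ≡ 783 ≡ 3 (mod 30)
Verification: 29 × 3 = 87 = 2 × 30 + 27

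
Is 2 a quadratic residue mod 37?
By Euler's criterion: 2^{18} ≡ 36 (mod 37). Since this equals -1 (≡ 36), 2 is not a QR.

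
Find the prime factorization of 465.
3 × 5 × 31

Divide by primes starting from smallest:
465 ÷ 3 = 155
155 ÷ 5 = 31
31 ÷ 31 = 1

465 = 3 × 5 × 31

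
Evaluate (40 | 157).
(40/157) = 40^{78} mod 157 = 1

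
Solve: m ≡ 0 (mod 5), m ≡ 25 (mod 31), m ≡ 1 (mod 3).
M = 5 × 31 × 3 = 465. M₁ = 93, y₁ ≡ 2 (mod 5). M₂ = 15, y₂ ≡ 29 (mod 31). M₃ = 155, y₃ ≡ 2 (mod 3). m = 0×93×2 + 25×15×29 + 1×155×2 ≡ 25 (mod 465)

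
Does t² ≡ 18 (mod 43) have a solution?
By Euler's criterion: 18^{21} ≡ 42 (mod 43). Since this equals -1 (≡ 42), 18 is not a QR.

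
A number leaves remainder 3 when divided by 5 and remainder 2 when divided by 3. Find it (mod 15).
M = 5 × 3 = 15. M₁ = 3, y₁ ≡ 2 (mod 5). M₂ = 5, y₂ ≡ 2 (mod 3). y = 3×3×2 + 2×5×2 ≡ 8 (mod 15)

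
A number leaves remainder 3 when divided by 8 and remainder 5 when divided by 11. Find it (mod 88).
M = 8 × 11 = 88. M₁ = 11, y₁ ≡ 3 (mod 8). M₂ = 8, y₂ ≡ 7 (mod 11). r = 3×11×3 + 5×8×7 ≡ 27 (mod 88)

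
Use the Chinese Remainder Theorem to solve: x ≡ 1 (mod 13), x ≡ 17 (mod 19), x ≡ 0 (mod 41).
8282

Using the Chinese Remainder Theorem:
M = product of moduli = 10127
For equation 1: M_1 = 779, 779 ≡ 12 (mod 13), inverse of 779 mod 13 is 12 (check: 12 × 12 = 144 ≡ 1 (mod 13))
For equation 2: M_2 = 533, 533 ≡ 1 (mod 19), inverse of 533 mod 19 is 1 (check: 1 × 1 = 1 ≡ 1 (mod 19))
For equation 3: M_3 = 247, 247 ≡ 1 (mod 41), inverse of 247 mod 41 is 1 (check: 1 × 1 = 1 ≡ 1 (mod 41))
Combine: x ≡ Σ r_i×M_i×(M_i⁻¹ mod m_i) = 1×779×12 + 17×533×1 + 0×247×1 = 9348 + 9061 + 0 = 18409
18409 mod 10127 = 8282
x ≡ 8282 (mod 10127)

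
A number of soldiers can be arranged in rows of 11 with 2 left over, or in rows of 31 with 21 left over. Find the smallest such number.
M = 11 × 31 = 341. M₁ = 31, y₁ ≡ 5 (mod 11). M₂ = 11, y₂ ≡ 17 (mod 31). y = 2×31×5 + 21×11×17 ≡ 145 (mod 341). The smallest positive such number is 145.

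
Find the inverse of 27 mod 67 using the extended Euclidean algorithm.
Extended GCD: 27(5) + 67(-2) = 1. So 27^(-1) ≡ 5 ≡ 5 (mod 67). Verify: 27 × 5 = 135 ≡ 1 (mod 67)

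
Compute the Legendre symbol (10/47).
(10/47) = 10^{23} mod 47 = -1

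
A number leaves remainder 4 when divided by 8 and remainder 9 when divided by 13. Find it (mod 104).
M = 8 × 13 = 104. M₁ = 13, y₁ ≡ 5 (mod 8). M₂ = 8, y₂ ≡ 5 (mod 13). t = 4×13×5 + 9×8×5 ≡ 100 (mod 104)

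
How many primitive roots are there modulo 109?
36

The number of primitive roots modulo p is φ(p-1) = φ(108)
φ(108) = 36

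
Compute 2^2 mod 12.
2 = 2 (binary 10). Repeated squaring mod 12: 2^1 ≡ 2; 2^2 ≡ 2² = 4 ≡ 4. So 2^2 ≡ 4 (mod 12).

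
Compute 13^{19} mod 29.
6

Using successive squaring:
Binary expansion of 19: 10011
Powers of 13 mod 29 (each is the square of the previous):
  13^1 ≡ 13 (mod 29)
  13^2 ≡ 13² = 169 ≡ 24 (mod 29)
  13^4 ≡ 24² = 576 ≡ 25 (mod 29)
  13^8 ≡ 25² = 625 ≡ 16 (mod 29)
  13^16 ≡ 16² = 256 ≡ 24 (mod 29)
19 = 16 + 2 + 1, so 13^19 = 13^16 × 13^2 × 13^1 ≡ 24 × 24 × 13 (mod 29)
Multiplying step by step:
  24 × 24 = 576 ≡ 25 (mod 29)
  25 × 13 = 325 ≡ 6 (mod 29)
Result: 13^19 ≡ 6 (mod 29)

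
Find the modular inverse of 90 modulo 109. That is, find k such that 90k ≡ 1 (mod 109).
86

Using Extended Euclidean Algorithm:
gcd(90, 109) = 1
Bezout coefficients: 90 × -23 + 109 × 19 = 1
So 90 × -23 ≡ 1 (mod 109)
The inverse is -23 mod 109 = 86
Verification: 90 × 86 = 7740 = 71 × 109 + 1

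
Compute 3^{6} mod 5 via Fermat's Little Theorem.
4

By Fermat's Little Theorem, a^(p-1) ≡ 1 (mod p) for prime p and gcd(a, p) = 1
Here p = 5, so 3^4 ≡ 1 (mod 5)
We can reduce the exponent: 6 mod 4 = 2
So 3^6 ≡ 3^2 (mod 5)
Computing: 3^2 mod 5 = 4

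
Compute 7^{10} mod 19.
7

Using successive squaring:
Binary expansion of 10: 1010
Powers of 7 mod 19 (each is the square of the previous):
  7^1 ≡ 7 (mod 19)
  7^2 ≡ 7² = 49 ≡ 11 (mod 19)
  7^4 ≡ 11² = 121 ≡ 7 (mod 19)
  7^8 ≡ 7² = 49 ≡ 11 (mod 19)
10 = 8 + 2, so 7^10 = 7^8 × 7^2 ≡ 11 × 11 (mod 19)
Multiplying step by step:
  11 × 11 = 121 ≡ 7 (mod 19)
Result: 7^10 ≡ 7 (mod 19)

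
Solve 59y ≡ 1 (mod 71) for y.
65

Using Extended Euclidean Algorithm:
gcd(59, 71) = 1
Bezout coefficients: 59 × -6 + 71 × 5 = 1
So 59 × -6 ≡ 1 (mod 71)
The inverse is -6 mod 71 = 65
Verification: 59 × 65 = 3835 = 54 × 71 + 1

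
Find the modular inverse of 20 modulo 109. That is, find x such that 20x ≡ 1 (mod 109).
60

Using Extended Euclidean Algorithm:
gcd(20, 109) = 1
Bezout coefficients: 20 × -49 + 109 × 9 = 1
So 20 × -49 ≡ 1 (mod 109)
The inverse is -49 mod 109 = 60
Verification: 20 × 60 = 1200 = 11 × 109 + 1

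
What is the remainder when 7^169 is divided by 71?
Using Fermat: 7^{70} ≡ 1 (mod 71). 169 ≡ 29 (mod 70). So 7^{169} ≡ 7^{29} ≡ 35 (mod 71)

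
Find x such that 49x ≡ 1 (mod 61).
49^(-1) ≡ 5 (mod 61). Verification: 49 × 5 = 245 ≡ 1 (mod 61)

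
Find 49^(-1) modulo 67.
26

Using Extended Euclidean Algorithm:
gcd(49, 67) = 1
Bezout coefficients: 49 × 26 + 67 × -19 = 1
So 49 × 26 ≡ 1 (mod 67)
The inverse is 26 mod 67 = 26
Verification: 49 × 26 = 1274 = 19 × 67 + 1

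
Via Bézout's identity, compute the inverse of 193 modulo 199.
Extended GCD: 193(33) + 199(-32) = 1. So 193^(-1) ≡ 33 ≡ 33 (mod 199). Verify: 193 × 33 = 6369 ≡ 1 (mod 199)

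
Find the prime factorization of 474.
2 × 3 × 79

Divide by primes starting from smallest:
474 ÷ 2 = 237
237 ÷ 3 = 79
79 ÷ 79 = 1

474 = 2 × 3 × 79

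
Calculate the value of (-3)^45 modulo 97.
Using repeated squaring. (-3) ≡ 94 (mod 97). 45 = 32 + 8 + 4 + 1 (binary 101101). Repeated squaring mod 97: 94^1 ≡ 94; 94^2 ≡ 94² = 8836 ≡ 9; 94^4 ≡ 9² = 81 ≡ 81; 94^8 ≡ 81² = 6561 ≡ 62; 94^16 ≡ 62² = 3844 ≡ 61; 94^32 ≡ 61² = 3721 ≡ 35. Multiply: (-3)^45 ≡ 94^32 × 94^8 × 94^4 × 94^1 ≡ 35 × 62 × 81 × 94 (mod 97): 35 × 62 = 2170 ≡ 36; 36 × 81 = 2916 ≡ 6; 6 × 94 = 564 ≡ 79. So (-3)^45 ≡ 79 (mod 97).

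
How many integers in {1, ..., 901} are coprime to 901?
832

Prime factorization: 901 = 17 × 53
Using the formula φ(n) = n × Π(1 - 1/p) for each prime factor p:
φ(901) = 901 × (1 - 1/17) × (1 - 1/53)
φ(901) = 832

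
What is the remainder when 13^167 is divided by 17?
Using Fermat: 13^{16} ≡ 1 (mod 17). 167 ≡ 7 (mod 16). So 13^{167} ≡ 13^{7} ≡ 4 (mod 17)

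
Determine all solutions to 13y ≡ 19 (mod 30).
13

Since gcd(13, 30) = 1 divides 19, a solution exists.
Multiply both sides by the inverse of 13 mod 30:
  13^(-1) mod 30 = 7
  x ≡ 7 × 19 ≡ 133 ≡ 13 (mod 30)
Verification: 13 × 13 = 169 = 5 × 30 + 19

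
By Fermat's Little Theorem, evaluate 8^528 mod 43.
By Fermat: 8^{42} ≡ 1 (mod 43). 528 ≡ 24 (mod 42). So 8^{528} ≡ 8^{24} ≡ 4 (mod 43)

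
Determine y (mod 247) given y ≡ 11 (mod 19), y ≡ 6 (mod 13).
201

Using the Chinese Remainder Theorem:
M = product of moduli = 247
For equation 1: M_1 = 13, 13 ≡ 13 (mod 19), inverse of 13 mod 19 is 3 (check: 13 × 3 = 39 ≡ 1 (mod 19))
For equation 2: M_2 = 19, 19 ≡ 6 (mod 13), inverse of 19 mod 13 is 11 (check: 6 × 11 = 66 ≡ 1 (mod 13))
Combine: y ≡ Σ r_i×M_i×(M_i⁻¹ mod m_i) = 11×13×3 + 6×19×11 = 429 + 1254 = 1683
1683 mod 247 = 201
y ≡ 201 (mod 247)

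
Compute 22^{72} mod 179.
151

Using successive squaring:
Binary expansion of 72: 1001000
Powers of 22 mod 179 (each is the square of the previous):
  22^1 ≡ 22 (mod 179)
  22^2 ≡ 22² = 484 ≡ 126 (mod 179)
  22^4 ≡ 126² = 15876 ≡ 124 (mod 179)
  22^8 ≡ 124² = 15376 ≡ 161 (mod 179)
  22^16 ≡ 161² = 25921 ≡ 145 (mod 179)
  22^32 ≡ 145² = 21025 ≡ 82 (mod 179)
  22^64 ≡ 82² = 6724 ≡ 101 (mod 179)
72 = 64 + 8, so 22^72 = 22^64 × 22^8 ≡ 101 × 161 (mod 179)
Multiplying step by step:
  101 × 161 = 16261 ≡ 151 (mod 179)
Result: 22^72 ≡ 151 (mod 179)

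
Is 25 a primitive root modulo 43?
No

To verify, check if 25^(42/q) ≢ 1 (mod 43) for each prime divisor q of 42
Divisors of 42 = 42: [1, 2, 3, 6, 7, 14, 21, 42]
  25^(42/2) = 25^21 ≡ 1 (mod 43)
  25^(42/3) = 25^14 ≡ 6 (mod 43)
  25^(42/7) = 25^6 ≡ 41 (mod 43)
Conclusion: 25 is not a primitive root modulo 43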